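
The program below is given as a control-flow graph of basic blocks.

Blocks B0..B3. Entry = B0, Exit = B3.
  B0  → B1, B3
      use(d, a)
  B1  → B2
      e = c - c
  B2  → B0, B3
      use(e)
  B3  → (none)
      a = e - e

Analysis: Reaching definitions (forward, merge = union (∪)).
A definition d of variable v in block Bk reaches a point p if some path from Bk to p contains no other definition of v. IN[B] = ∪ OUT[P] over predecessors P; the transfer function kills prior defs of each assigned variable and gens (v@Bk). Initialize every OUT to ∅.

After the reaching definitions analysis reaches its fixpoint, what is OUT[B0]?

Answer: {e@B1}

Trace:
Per-block solution:
  B0:  IN={e@B1}  OUT={e@B1}
  B1:  IN={e@B1}  OUT={e@B1}
  B2:  IN={e@B1}  OUT={e@B1}
  B3:  IN={e@B1}  OUT={a@B3, e@B1}

Merge at B0 (entry node, so the boundary value {} is joined with the incoming edge(s)): IN[B0] = {} ⊔ OUT[B2] = {e@B1}
Applying B0's transfer function to that IN value gives OUT[B0] (row B0 above).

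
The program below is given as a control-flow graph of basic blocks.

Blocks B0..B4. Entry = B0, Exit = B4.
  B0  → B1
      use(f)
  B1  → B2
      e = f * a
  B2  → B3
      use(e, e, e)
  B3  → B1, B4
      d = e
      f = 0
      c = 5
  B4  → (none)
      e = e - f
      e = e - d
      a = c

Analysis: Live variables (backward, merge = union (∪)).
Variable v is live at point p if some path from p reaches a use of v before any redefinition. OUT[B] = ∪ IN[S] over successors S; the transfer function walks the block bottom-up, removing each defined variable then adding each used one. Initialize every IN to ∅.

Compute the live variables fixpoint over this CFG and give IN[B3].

Answer: {a, e}

Derivation:
Per-block solution:
  B0:  IN={a, f}  OUT={a, f}
  B1:  IN={a, f}  OUT={a, e}
  B2:  IN={a, e}  OUT={a, e}
  B3:  IN={a, e}  OUT={a, c, d, e, f}
  B4:  IN={c, d, e, f}  OUT={}

Merge at B3: OUT[B3] = IN[B1] ⊔ IN[B4] = {a, c, d, e, f}
Applying B3's transfer function to that OUT value gives IN[B3] (row B3 above).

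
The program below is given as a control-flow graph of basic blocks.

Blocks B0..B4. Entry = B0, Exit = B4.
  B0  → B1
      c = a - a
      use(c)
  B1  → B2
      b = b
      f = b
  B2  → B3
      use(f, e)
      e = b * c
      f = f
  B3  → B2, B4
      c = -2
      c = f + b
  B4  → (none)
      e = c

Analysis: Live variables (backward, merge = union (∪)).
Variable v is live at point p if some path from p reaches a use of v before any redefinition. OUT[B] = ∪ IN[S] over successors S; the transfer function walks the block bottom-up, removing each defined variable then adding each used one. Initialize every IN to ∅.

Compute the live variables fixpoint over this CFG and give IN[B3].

Converged values:
  B0:   IN={a, b, e}   OUT={b, c, e}
  B1:   IN={b, c, e}   OUT={b, c, e, f}
  B2:   IN={b, c, e, f}   OUT={b, e, f}
  B3:   IN={b, e, f}   OUT={b, c, e, f}
  B4:   IN={c}   OUT={}

Merge at B3: OUT[B3] = IN[B2] ⊔ IN[B4] = {b, c, e, f}
Applying B3's transfer function to that OUT value gives IN[B3] (row B3 above).

Answer: {b, e, f}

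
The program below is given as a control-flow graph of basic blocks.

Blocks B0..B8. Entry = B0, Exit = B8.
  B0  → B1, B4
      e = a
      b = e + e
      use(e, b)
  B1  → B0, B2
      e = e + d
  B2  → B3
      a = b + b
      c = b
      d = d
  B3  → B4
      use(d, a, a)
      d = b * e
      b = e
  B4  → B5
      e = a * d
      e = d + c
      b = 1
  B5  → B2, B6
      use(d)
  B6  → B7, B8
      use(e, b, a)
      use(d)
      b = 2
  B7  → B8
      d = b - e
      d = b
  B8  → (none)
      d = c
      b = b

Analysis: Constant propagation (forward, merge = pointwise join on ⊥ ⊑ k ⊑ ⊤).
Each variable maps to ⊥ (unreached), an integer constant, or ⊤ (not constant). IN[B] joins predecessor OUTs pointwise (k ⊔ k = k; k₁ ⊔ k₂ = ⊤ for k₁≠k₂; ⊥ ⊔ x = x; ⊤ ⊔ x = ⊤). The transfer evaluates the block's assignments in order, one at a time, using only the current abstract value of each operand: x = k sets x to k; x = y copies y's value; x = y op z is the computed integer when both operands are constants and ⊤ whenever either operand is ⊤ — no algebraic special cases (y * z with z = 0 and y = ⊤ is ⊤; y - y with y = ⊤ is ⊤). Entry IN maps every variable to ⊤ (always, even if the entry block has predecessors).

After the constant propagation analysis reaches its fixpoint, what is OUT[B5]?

Answer: {a: ⊤, b: 1, c: ⊤, d: ⊤, e: ⊤, f: ⊤}

Working:
Per-block solution:
  B0:  IN=(all ⊤)  OUT=(all ⊤)
  B1:  IN=(all ⊤)  OUT=(all ⊤)
  B2:  IN=(all ⊤)  OUT=(all ⊤)
  B3:  IN=(all ⊤)  OUT=(all ⊤)
  B4:  IN=(all ⊤)  OUT={b:1; rest ⊤}
  B5:  IN={b:1; rest ⊤}  OUT={b:1; rest ⊤}
  B6:  IN={b:1; rest ⊤}  OUT={b:2; rest ⊤}
  B7:  IN={b:2; rest ⊤}  OUT={b:2, d:2; rest ⊤}
  B8:  IN={b:2; rest ⊤}  OUT={b:2; rest ⊤}

Merge at B5: IN[B5] = OUT[B4] = {a: ⊤, b: 1, c: ⊤, d: ⊤, e: ⊤, f: ⊤}
Applying B5's transfer function to that IN value gives OUT[B5] (row B5 above).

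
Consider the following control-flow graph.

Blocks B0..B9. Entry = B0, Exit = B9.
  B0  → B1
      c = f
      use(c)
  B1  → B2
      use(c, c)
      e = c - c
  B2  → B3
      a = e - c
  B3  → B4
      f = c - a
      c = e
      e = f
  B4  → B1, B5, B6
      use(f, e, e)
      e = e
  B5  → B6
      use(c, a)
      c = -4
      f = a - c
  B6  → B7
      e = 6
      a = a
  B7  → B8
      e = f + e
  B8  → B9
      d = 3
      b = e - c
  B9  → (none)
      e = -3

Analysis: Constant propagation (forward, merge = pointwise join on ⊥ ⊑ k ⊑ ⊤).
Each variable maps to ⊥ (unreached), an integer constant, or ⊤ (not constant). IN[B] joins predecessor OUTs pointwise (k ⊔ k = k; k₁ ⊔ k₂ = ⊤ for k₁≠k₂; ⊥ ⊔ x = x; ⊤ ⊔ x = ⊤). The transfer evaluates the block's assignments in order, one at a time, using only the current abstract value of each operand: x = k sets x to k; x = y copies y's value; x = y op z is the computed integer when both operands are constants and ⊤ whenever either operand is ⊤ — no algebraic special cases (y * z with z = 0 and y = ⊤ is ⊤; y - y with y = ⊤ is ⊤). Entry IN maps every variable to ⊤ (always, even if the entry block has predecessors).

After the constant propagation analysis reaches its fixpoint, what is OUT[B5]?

Answer: {a: ⊤, b: ⊤, c: -4, d: ⊤, e: ⊤, f: ⊤}

Trace:
Fixpoint table:
  B0:  IN=(all ⊤)  OUT=(all ⊤)
  B1:  IN=(all ⊤)  OUT=(all ⊤)
  B2:  IN=(all ⊤)  OUT=(all ⊤)
  B3:  IN=(all ⊤)  OUT=(all ⊤)
  B4:  IN=(all ⊤)  OUT=(all ⊤)
  B5:  IN=(all ⊤)  OUT={c:-4; rest ⊤}
  B6:  IN=(all ⊤)  OUT={e:6; rest ⊤}
  B7:  IN={e:6; rest ⊤}  OUT=(all ⊤)
  B8:  IN=(all ⊤)  OUT={d:3; rest ⊤}
  B9:  IN={d:3; rest ⊤}  OUT={d:3, e:-3; rest ⊤}

Merge at B5: IN[B5] = OUT[B4] = {a: ⊤, b: ⊤, c: ⊤, d: ⊤, e: ⊤, f: ⊤}
Applying B5's transfer function to that IN value gives OUT[B5] (row B5 above).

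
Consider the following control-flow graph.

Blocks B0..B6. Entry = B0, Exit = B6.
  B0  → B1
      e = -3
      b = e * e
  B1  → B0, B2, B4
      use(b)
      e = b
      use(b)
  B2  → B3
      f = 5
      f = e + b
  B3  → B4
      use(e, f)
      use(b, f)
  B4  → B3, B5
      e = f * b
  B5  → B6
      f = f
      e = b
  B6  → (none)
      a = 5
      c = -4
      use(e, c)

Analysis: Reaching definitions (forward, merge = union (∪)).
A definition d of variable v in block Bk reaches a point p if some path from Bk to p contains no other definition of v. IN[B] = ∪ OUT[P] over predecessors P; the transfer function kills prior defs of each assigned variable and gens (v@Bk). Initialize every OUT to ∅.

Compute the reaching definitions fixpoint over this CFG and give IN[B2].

Fixpoint table:
  B0: | IN={b@B0, e@B1} | OUT={b@B0, e@B0}
  B1: | IN={b@B0, e@B0} | OUT={b@B0, e@B1}
  B2: | IN={b@B0, e@B1} | OUT={b@B0, e@B1, f@B2}
  B3: | IN={b@B0, e@B1, e@B4, f@B2} | OUT={b@B0, e@B1, e@B4, f@B2}
  B4: | IN={b@B0, e@B1, e@B4, f@B2} | OUT={b@B0, e@B4, f@B2}
  B5: | IN={b@B0, e@B4, f@B2} | OUT={b@B0, e@B5, f@B5}
  B6: | IN={b@B0, e@B5, f@B5} | OUT={a@B6, b@B0, c@B6, e@B5, f@B5}

Merge at B2: IN[B2] = OUT[B1] = {b@B0, e@B1}

Answer: {b@B0, e@B1}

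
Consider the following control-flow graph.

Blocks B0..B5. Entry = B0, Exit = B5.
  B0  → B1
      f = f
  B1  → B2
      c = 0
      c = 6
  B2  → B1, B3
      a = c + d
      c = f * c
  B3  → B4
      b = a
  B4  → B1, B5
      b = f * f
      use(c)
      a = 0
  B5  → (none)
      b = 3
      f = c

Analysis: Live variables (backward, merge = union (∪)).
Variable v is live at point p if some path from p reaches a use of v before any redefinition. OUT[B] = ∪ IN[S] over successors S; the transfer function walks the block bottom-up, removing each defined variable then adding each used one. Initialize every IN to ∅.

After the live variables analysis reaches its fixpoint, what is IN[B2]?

Fixpoint table:
  B0: | IN={d, f} | OUT={d, f}
  B1: | IN={d, f} | OUT={c, d, f}
  B2: | IN={c, d, f} | OUT={a, c, d, f}
  B3: | IN={a, c, d, f} | OUT={c, d, f}
  B4: | IN={c, d, f} | OUT={c, d, f}
  B5: | IN={c} | OUT={}

Merge at B2: OUT[B2] = IN[B1] ⊔ IN[B3] = {a, c, d, f}
Applying B2's transfer function to that OUT value gives IN[B2] (row B2 above).

Answer: {c, d, f}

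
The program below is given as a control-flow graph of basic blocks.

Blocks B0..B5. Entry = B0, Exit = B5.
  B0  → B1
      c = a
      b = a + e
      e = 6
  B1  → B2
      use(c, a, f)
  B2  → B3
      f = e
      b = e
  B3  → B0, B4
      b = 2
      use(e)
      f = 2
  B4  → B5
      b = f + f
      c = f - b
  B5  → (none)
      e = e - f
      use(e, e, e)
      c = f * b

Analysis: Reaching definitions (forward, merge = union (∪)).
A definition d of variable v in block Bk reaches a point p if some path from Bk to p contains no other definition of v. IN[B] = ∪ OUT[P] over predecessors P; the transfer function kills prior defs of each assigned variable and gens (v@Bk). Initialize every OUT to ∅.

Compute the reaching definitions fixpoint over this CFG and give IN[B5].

Per-block solution:
  B0: | IN={b@B3, c@B0, e@B0, f@B3} | OUT={b@B0, c@B0, e@B0, f@B3}
  B1: | IN={b@B0, c@B0, e@B0, f@B3} | OUT={b@B0, c@B0, e@B0, f@B3}
  B2: | IN={b@B0, c@B0, e@B0, f@B3} | OUT={b@B2, c@B0, e@B0, f@B2}
  B3: | IN={b@B2, c@B0, e@B0, f@B2} | OUT={b@B3, c@B0, e@B0, f@B3}
  B4: | IN={b@B3, c@B0, e@B0, f@B3} | OUT={b@B4, c@B4, e@B0, f@B3}
  B5: | IN={b@B4, c@B4, e@B0, f@B3} | OUT={b@B4, c@B5, e@B5, f@B3}

Merge at B5: IN[B5] = OUT[B4] = {b@B4, c@B4, e@B0, f@B3}

Answer: {b@B4, c@B4, e@B0, f@B3}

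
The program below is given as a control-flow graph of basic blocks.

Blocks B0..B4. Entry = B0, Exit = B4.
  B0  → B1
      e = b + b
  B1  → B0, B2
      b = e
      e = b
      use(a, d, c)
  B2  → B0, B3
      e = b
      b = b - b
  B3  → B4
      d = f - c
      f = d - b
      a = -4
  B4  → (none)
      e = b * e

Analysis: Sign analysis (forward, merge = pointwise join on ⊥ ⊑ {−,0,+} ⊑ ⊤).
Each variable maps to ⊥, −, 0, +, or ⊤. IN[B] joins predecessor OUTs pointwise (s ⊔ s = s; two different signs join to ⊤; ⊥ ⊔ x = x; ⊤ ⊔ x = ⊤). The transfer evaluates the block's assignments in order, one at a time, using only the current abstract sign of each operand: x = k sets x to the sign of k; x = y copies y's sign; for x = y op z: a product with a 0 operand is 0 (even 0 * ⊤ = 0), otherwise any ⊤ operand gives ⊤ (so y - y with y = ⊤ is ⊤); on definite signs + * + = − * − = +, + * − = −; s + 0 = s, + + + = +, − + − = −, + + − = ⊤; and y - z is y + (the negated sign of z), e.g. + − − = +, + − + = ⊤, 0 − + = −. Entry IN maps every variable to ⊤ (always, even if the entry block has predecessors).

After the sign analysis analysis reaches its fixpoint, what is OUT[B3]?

Answer: {a: -, b: ⊤, c: ⊤, d: ⊤, e: ⊤, f: ⊤}

Trace:
Fixpoint table:
  B0:   IN=(all ⊤)   OUT=(all ⊤)
  B1:   IN=(all ⊤)   OUT=(all ⊤)
  B2:   IN=(all ⊤)   OUT=(all ⊤)
  B3:   IN=(all ⊤)   OUT={a:-; rest ⊤}
  B4:   IN={a:-; rest ⊤}   OUT={a:-; rest ⊤}

Merge at B3: IN[B3] = OUT[B2] = {a: ⊤, b: ⊤, c: ⊤, d: ⊤, e: ⊤, f: ⊤}
Applying B3's transfer function to that IN value gives OUT[B3] (row B3 above).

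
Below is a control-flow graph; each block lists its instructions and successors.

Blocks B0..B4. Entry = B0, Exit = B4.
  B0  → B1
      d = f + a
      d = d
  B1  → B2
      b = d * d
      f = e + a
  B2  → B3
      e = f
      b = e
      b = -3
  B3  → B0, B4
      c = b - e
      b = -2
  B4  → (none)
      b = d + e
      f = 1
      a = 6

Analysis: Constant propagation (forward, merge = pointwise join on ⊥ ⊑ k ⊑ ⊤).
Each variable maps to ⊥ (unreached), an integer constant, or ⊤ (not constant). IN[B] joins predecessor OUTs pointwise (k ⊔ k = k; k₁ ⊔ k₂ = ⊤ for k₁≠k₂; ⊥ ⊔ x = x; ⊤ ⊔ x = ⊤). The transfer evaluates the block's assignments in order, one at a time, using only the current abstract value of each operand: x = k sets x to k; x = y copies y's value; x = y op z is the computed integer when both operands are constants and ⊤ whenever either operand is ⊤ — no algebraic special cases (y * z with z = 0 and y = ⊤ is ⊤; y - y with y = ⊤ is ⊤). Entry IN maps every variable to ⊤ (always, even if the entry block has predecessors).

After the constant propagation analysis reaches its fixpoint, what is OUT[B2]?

Converged values:
  B0:  IN=(all ⊤)  OUT=(all ⊤)
  B1:  IN=(all ⊤)  OUT=(all ⊤)
  B2:  IN=(all ⊤)  OUT={b:-3; rest ⊤}
  B3:  IN={b:-3; rest ⊤}  OUT={b:-2; rest ⊤}
  B4:  IN={b:-2; rest ⊤}  OUT={a:6, f:1; rest ⊤}

Merge at B2: IN[B2] = OUT[B1] = {a: ⊤, b: ⊤, c: ⊤, d: ⊤, e: ⊤, f: ⊤}
Applying B2's transfer function to that IN value gives OUT[B2] (row B2 above).

Answer: {a: ⊤, b: -3, c: ⊤, d: ⊤, e: ⊤, f: ⊤}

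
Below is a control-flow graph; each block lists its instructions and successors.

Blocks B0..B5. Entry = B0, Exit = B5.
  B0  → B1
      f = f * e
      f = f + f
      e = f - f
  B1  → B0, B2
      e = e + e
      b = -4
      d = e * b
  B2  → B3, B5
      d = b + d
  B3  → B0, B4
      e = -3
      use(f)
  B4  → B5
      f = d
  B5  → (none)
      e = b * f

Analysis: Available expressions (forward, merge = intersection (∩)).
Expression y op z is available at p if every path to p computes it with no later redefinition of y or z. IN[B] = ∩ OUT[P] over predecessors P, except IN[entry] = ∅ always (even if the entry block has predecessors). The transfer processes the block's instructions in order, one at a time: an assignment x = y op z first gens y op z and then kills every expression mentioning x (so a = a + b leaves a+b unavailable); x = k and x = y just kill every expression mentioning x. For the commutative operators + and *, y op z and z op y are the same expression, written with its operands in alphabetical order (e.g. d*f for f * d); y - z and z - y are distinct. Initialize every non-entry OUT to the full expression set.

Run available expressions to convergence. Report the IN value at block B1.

Answer: {f-f}

Derivation:
Converged values:
  B0:  IN={}  OUT={f-f}
  B1:  IN={f-f}  OUT={b*e, f-f}
  B2:  IN={b*e, f-f}  OUT={b*e, f-f}
  B3:  IN={b*e, f-f}  OUT={f-f}
  B4:  IN={f-f}  OUT={}
  B5:  IN={}  OUT={b*f}

Merge at B1: IN[B1] = OUT[B0] = {f-f}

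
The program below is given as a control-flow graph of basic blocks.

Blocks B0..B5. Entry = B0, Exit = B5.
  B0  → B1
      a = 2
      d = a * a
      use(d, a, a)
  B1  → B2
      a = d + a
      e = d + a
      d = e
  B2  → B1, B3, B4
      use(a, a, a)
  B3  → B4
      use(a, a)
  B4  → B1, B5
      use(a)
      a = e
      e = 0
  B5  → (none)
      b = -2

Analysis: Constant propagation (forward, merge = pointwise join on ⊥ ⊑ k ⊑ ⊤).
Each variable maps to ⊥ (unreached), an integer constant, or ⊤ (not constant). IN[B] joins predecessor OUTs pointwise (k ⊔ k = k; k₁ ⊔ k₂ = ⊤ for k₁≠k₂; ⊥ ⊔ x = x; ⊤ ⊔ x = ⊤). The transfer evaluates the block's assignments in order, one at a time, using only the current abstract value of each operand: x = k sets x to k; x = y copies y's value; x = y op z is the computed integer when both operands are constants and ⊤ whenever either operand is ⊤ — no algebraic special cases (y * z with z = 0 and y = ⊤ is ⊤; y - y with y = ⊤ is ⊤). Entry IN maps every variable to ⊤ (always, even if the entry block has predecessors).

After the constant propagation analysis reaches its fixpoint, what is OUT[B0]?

Fixpoint table:
  B0:  IN=(all ⊤)  OUT={a:2, d:4; rest ⊤}
  B1:  IN=(all ⊤)  OUT=(all ⊤)
  B2:  IN=(all ⊤)  OUT=(all ⊤)
  B3:  IN=(all ⊤)  OUT=(all ⊤)
  B4:  IN=(all ⊤)  OUT={e:0; rest ⊤}
  B5:  IN={e:0; rest ⊤}  OUT={b:-2, e:0; rest ⊤}

B0 is the boundary node: IN[B0] = {a: ⊤, b: ⊤, c: ⊤, d: ⊤, e: ⊤, f: ⊤}
Applying B0's transfer function to that IN value gives OUT[B0] (row B0 above).

Answer: {a: 2, b: ⊤, c: ⊤, d: 4, e: ⊤, f: ⊤}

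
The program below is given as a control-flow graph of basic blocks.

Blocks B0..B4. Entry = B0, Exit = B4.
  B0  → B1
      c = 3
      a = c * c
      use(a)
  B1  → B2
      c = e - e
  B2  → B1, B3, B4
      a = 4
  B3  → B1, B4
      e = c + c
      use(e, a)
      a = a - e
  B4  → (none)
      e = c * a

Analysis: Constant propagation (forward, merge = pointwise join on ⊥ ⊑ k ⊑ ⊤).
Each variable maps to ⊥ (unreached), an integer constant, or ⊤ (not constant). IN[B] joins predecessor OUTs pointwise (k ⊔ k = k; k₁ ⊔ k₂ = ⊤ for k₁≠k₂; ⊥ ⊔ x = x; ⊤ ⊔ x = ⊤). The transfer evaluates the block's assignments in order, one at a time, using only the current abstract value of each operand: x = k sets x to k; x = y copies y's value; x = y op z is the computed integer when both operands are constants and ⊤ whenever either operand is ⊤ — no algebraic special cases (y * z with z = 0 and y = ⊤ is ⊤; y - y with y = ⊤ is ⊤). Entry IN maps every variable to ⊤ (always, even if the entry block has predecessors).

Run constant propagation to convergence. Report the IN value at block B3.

Answer: {a: 4, b: ⊤, c: ⊤, d: ⊤, e: ⊤, f: ⊤}

Derivation:
Fixpoint table:
  B0:  IN=(all ⊤)  OUT={a:9, c:3; rest ⊤}
  B1:  IN=(all ⊤)  OUT=(all ⊤)
  B2:  IN=(all ⊤)  OUT={a:4; rest ⊤}
  B3:  IN={a:4; rest ⊤}  OUT=(all ⊤)
  B4:  IN=(all ⊤)  OUT=(all ⊤)

Merge at B3: IN[B3] = OUT[B2] = {a: 4, b: ⊤, c: ⊤, d: ⊤, e: ⊤, f: ⊤}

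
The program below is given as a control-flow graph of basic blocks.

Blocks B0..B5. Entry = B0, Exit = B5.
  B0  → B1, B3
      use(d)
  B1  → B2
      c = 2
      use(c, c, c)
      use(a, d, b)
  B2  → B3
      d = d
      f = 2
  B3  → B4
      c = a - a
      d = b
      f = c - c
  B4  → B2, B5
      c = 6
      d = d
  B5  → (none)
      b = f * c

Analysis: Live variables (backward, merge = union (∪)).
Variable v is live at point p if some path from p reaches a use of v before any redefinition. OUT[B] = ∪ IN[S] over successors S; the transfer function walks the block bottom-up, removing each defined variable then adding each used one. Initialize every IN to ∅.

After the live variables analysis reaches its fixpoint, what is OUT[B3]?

Per-block solution:
  B0:  IN={a, b, d}  OUT={a, b, d}
  B1:  IN={a, b, d}  OUT={a, b, d}
  B2:  IN={a, b, d}  OUT={a, b}
  B3:  IN={a, b}  OUT={a, b, d, f}
  B4:  IN={a, b, d, f}  OUT={a, b, c, d, f}
  B5:  IN={c, f}  OUT={}

Merge at B3: OUT[B3] = IN[B4] = {a, b, d, f}

Answer: {a, b, d, f}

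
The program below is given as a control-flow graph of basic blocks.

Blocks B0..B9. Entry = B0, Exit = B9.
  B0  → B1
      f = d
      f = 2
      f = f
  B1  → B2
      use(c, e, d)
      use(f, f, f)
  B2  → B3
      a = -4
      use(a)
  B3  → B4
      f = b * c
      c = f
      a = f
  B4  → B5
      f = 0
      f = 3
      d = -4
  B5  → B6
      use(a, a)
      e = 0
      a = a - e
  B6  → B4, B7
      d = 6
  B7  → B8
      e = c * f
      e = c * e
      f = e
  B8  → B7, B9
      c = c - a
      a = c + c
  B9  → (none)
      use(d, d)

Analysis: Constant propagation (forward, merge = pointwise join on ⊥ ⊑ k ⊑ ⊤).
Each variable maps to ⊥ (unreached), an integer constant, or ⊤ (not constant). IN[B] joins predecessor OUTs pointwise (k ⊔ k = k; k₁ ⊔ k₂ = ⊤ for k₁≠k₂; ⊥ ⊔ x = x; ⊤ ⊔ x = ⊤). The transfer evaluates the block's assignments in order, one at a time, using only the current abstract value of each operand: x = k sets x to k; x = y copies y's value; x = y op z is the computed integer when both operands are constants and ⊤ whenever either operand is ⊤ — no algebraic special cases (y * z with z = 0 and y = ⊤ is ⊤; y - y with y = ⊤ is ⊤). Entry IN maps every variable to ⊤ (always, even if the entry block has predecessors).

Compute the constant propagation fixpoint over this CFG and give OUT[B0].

Converged values:
  B0: | IN=(all ⊤) | OUT={f:2; rest ⊤}
  B1: | IN={f:2; rest ⊤} | OUT={f:2; rest ⊤}
  B2: | IN={f:2; rest ⊤} | OUT={a:-4, f:2; rest ⊤}
  B3: | IN={a:-4, f:2; rest ⊤} | OUT=(all ⊤)
  B4: | IN=(all ⊤) | OUT={d:-4, f:3; rest ⊤}
  B5: | IN={d:-4, f:3; rest ⊤} | OUT={d:-4, e:0, f:3; rest ⊤}
  B6: | IN={d:-4, e:0, f:3; rest ⊤} | OUT={d:6, e:0, f:3; rest ⊤}
  B7: | IN={d:6; rest ⊤} | OUT={d:6; rest ⊤}
  B8: | IN={d:6; rest ⊤} | OUT={d:6; rest ⊤}
  B9: | IN={d:6; rest ⊤} | OUT={d:6; rest ⊤}

B0 is the boundary node: IN[B0] = {a: ⊤, b: ⊤, c: ⊤, d: ⊤, e: ⊤, f: ⊤}
Applying B0's transfer function to that IN value gives OUT[B0] (row B0 above).

Answer: {a: ⊤, b: ⊤, c: ⊤, d: ⊤, e: ⊤, f: 2}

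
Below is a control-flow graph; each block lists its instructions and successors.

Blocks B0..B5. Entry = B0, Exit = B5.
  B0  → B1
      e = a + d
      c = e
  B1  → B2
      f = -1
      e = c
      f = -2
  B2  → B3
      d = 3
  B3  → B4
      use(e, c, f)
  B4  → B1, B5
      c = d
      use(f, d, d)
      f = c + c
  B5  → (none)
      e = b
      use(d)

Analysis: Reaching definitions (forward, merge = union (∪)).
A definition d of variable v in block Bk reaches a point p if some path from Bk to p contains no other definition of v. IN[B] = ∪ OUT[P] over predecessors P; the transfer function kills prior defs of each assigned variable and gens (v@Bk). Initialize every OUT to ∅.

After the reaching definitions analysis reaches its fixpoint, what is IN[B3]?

Per-block solution:
  B0: | IN={} | OUT={c@B0, e@B0}
  B1: | IN={c@B0, c@B4, d@B2, e@B0, e@B1, f@B4} | OUT={c@B0, c@B4, d@B2, e@B1, f@B1}
  B2: | IN={c@B0, c@B4, d@B2, e@B1, f@B1} | OUT={c@B0, c@B4, d@B2, e@B1, f@B1}
  B3: | IN={c@B0, c@B4, d@B2, e@B1, f@B1} | OUT={c@B0, c@B4, d@B2, e@B1, f@B1}
  B4: | IN={c@B0, c@B4, d@B2, e@B1, f@B1} | OUT={c@B4, d@B2, e@B1, f@B4}
  B5: | IN={c@B4, d@B2, e@B1, f@B4} | OUT={c@B4, d@B2, e@B5, f@B4}

Merge at B3: IN[B3] = OUT[B2] = {c@B0, c@B4, d@B2, e@B1, f@B1}

Answer: {c@B0, c@B4, d@B2, e@B1, f@B1}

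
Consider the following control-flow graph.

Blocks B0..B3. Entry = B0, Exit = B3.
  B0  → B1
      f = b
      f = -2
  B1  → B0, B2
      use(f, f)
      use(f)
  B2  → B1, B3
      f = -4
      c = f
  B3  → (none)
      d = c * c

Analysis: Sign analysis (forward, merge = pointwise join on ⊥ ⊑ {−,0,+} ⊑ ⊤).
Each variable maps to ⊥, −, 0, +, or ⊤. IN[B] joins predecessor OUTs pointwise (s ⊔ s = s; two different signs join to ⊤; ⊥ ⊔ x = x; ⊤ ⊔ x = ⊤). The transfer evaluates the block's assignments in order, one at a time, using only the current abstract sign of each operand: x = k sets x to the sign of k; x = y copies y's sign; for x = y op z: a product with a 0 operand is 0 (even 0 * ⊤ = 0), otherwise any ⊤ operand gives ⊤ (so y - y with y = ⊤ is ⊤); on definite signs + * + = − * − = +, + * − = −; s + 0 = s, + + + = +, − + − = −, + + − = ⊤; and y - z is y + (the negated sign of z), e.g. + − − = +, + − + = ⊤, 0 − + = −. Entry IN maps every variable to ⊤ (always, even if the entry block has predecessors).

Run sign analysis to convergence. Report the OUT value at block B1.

Converged values:
  B0:   IN=(all ⊤)   OUT={f:-; rest ⊤}
  B1:   IN={f:-; rest ⊤}   OUT={f:-; rest ⊤}
  B2:   IN={f:-; rest ⊤}   OUT={c:-, f:-; rest ⊤}
  B3:   IN={c:-, f:-; rest ⊤}   OUT={c:-, d:+, f:-; rest ⊤}

Merge at B1: IN[B1] = OUT[B0] ⊔ OUT[B2] = {a: ⊤, b: ⊤, c: ⊤, d: ⊤, e: ⊤, f: -}
Applying B1's transfer function to that IN value gives OUT[B1] (row B1 above).

Answer: {a: ⊤, b: ⊤, c: ⊤, d: ⊤, e: ⊤, f: -}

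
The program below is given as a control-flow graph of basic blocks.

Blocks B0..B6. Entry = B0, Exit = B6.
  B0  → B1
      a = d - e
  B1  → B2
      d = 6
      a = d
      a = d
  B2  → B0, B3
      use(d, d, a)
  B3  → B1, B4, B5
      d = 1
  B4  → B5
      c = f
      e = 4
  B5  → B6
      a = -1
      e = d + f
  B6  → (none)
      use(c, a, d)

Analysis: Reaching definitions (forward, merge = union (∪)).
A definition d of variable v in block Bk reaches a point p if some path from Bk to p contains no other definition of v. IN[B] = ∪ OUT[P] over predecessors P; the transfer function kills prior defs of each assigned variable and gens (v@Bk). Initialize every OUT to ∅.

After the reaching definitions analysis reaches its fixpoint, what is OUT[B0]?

Fixpoint table:
  B0:  IN={a@B1, d@B1}  OUT={a@B0, d@B1}
  B1:  IN={a@B0, a@B1, d@B1, d@B3}  OUT={a@B1, d@B1}
  B2:  IN={a@B1, d@B1}  OUT={a@B1, d@B1}
  B3:  IN={a@B1, d@B1}  OUT={a@B1, d@B3}
  B4:  IN={a@B1, d@B3}  OUT={a@B1, c@B4, d@B3, e@B4}
  B5:  IN={a@B1, c@B4, d@B3, e@B4}  OUT={a@B5, c@B4, d@B3, e@B5}
  B6:  IN={a@B5, c@B4, d@B3, e@B5}  OUT={a@B5, c@B4, d@B3, e@B5}

Merge at B0 (entry node, so the boundary value {} is joined with the incoming edge(s)): IN[B0] = {} ⊔ OUT[B2] = {a@B1, d@B1}
Applying B0's transfer function to that IN value gives OUT[B0] (row B0 above).

Answer: {a@B0, d@B1}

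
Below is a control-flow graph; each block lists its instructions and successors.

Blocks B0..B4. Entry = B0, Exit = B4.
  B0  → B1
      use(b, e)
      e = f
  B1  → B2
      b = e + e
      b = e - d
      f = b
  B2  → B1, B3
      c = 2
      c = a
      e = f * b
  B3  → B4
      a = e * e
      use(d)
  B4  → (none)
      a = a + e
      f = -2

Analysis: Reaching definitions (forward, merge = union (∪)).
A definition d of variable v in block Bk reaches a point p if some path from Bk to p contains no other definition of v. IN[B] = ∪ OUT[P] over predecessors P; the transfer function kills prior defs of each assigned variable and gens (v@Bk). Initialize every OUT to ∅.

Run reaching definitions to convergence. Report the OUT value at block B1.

Answer: {b@B1, c@B2, e@B0, e@B2, f@B1}

Trace:
Per-block solution:
  B0:  IN={}  OUT={e@B0}
  B1:  IN={b@B1, c@B2, e@B0, e@B2, f@B1}  OUT={b@B1, c@B2, e@B0, e@B2, f@B1}
  B2:  IN={b@B1, c@B2, e@B0, e@B2, f@B1}  OUT={b@B1, c@B2, e@B2, f@B1}
  B3:  IN={b@B1, c@B2, e@B2, f@B1}  OUT={a@B3, b@B1, c@B2, e@B2, f@B1}
  B4:  IN={a@B3, b@B1, c@B2, e@B2, f@B1}  OUT={a@B4, b@B1, c@B2, e@B2, f@B4}

Merge at B1: IN[B1] = OUT[B0] ⊔ OUT[B2] = {b@B1, c@B2, e@B0, e@B2, f@B1}
Applying B1's transfer function to that IN value gives OUT[B1] (row B1 above).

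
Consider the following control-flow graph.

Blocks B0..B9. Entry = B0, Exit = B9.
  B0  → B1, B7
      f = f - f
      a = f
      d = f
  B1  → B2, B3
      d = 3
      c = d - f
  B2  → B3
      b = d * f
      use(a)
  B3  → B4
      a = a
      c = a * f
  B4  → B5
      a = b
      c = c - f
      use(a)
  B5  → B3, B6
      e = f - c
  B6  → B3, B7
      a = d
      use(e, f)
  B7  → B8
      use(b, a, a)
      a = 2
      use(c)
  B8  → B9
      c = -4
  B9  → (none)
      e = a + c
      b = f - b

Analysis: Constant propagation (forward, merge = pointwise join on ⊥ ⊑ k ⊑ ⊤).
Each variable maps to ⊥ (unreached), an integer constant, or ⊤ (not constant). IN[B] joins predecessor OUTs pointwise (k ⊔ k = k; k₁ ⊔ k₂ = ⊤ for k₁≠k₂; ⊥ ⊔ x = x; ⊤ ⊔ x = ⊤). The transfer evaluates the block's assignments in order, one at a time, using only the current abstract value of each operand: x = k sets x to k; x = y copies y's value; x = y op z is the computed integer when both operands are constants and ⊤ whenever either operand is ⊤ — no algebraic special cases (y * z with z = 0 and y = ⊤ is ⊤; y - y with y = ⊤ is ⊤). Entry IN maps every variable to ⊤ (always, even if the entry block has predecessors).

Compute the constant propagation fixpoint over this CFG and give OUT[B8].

Answer: {a: 2, b: ⊤, c: -4, d: ⊤, e: ⊤, f: ⊤}

Working:
Per-block solution:
  B0:   IN=(all ⊤)   OUT=(all ⊤)
  B1:   IN=(all ⊤)   OUT={d:3; rest ⊤}
  B2:   IN={d:3; rest ⊤}   OUT={d:3; rest ⊤}
  B3:   IN={d:3; rest ⊤}   OUT={d:3; rest ⊤}
  B4:   IN={d:3; rest ⊤}   OUT={d:3; rest ⊤}
  B5:   IN={d:3; rest ⊤}   OUT={d:3; rest ⊤}
  B6:   IN={d:3; rest ⊤}   OUT={a:3, d:3; rest ⊤}
  B7:   IN=(all ⊤)   OUT={a:2; rest ⊤}
  B8:   IN={a:2; rest ⊤}   OUT={a:2, c:-4; rest ⊤}
  B9:   IN={a:2, c:-4; rest ⊤}   OUT={a:2, c:-4, e:-2; rest ⊤}

Merge at B8: IN[B8] = OUT[B7] = {a: 2, b: ⊤, c: ⊤, d: ⊤, e: ⊤, f: ⊤}
Applying B8's transfer function to that IN value gives OUT[B8] (row B8 above).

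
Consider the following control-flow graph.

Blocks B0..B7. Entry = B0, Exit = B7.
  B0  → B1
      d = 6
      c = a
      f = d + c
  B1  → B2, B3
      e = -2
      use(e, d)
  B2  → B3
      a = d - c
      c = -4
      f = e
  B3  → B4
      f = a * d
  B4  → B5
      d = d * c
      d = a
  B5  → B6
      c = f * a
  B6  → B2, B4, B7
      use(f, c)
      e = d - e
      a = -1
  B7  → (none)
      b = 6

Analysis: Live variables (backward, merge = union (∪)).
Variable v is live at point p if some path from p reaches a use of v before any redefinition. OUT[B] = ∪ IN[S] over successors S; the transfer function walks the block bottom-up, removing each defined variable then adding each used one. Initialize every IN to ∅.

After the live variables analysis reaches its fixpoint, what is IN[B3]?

Answer: {a, c, d, e}

Trace:
Converged values:
  B0:   IN={a}   OUT={a, c, d}
  B1:   IN={a, c, d}   OUT={a, c, d, e}
  B2:   IN={c, d, e}   OUT={a, c, d, e}
  B3:   IN={a, c, d, e}   OUT={a, c, d, e, f}
  B4:   IN={a, c, d, e, f}   OUT={a, d, e, f}
  B5:   IN={a, d, e, f}   OUT={c, d, e, f}
  B6:   IN={c, d, e, f}   OUT={a, c, d, e, f}
  B7:   IN={}   OUT={}

Merge at B3: OUT[B3] = IN[B4] = {a, c, d, e, f}
Applying B3's transfer function to that OUT value gives IN[B3] (row B3 above).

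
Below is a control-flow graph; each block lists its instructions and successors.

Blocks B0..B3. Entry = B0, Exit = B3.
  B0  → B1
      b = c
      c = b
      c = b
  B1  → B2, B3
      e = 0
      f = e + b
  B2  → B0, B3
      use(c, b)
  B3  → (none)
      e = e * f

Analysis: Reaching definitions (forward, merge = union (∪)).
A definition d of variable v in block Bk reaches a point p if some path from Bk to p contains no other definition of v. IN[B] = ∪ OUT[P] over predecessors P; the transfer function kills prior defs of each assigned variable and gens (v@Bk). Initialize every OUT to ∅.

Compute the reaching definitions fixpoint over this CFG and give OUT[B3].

Answer: {b@B0, c@B0, e@B3, f@B1}

Working:
Converged values:
  B0:   IN={b@B0, c@B0, e@B1, f@B1}   OUT={b@B0, c@B0, e@B1, f@B1}
  B1:   IN={b@B0, c@B0, e@B1, f@B1}   OUT={b@B0, c@B0, e@B1, f@B1}
  B2:   IN={b@B0, c@B0, e@B1, f@B1}   OUT={b@B0, c@B0, e@B1, f@B1}
  B3:   IN={b@B0, c@B0, e@B1, f@B1}   OUT={b@B0, c@B0, e@B3, f@B1}

Merge at B3: IN[B3] = OUT[B1] ⊔ OUT[B2] = {b@B0, c@B0, e@B1, f@B1}
Applying B3's transfer function to that IN value gives OUT[B3] (row B3 above).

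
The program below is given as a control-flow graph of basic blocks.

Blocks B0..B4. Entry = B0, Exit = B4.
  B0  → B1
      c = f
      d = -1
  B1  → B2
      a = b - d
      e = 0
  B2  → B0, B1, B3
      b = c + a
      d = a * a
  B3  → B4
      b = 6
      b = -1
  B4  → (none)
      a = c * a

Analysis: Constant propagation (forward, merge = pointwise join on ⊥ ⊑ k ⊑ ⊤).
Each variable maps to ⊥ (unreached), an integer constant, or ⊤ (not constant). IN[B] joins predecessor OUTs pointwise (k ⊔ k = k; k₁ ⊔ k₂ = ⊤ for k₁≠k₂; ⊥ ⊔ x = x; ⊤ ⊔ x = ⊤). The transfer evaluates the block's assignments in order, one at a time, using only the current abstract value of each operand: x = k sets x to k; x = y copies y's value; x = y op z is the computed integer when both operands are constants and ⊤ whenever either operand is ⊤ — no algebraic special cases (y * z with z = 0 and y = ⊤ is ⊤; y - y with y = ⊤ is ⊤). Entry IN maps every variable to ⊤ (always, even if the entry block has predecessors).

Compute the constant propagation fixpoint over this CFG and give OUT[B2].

Converged values:
  B0: | IN=(all ⊤) | OUT={d:-1; rest ⊤}
  B1: | IN=(all ⊤) | OUT={e:0; rest ⊤}
  B2: | IN={e:0; rest ⊤} | OUT={e:0; rest ⊤}
  B3: | IN={e:0; rest ⊤} | OUT={b:-1, e:0; rest ⊤}
  B4: | IN={b:-1, e:0; rest ⊤} | OUT={b:-1, e:0; rest ⊤}

Merge at B2: IN[B2] = OUT[B1] = {a: ⊤, b: ⊤, c: ⊤, d: ⊤, e: 0, f: ⊤}
Applying B2's transfer function to that IN value gives OUT[B2] (row B2 above).

Answer: {a: ⊤, b: ⊤, c: ⊤, d: ⊤, e: 0, f: ⊤}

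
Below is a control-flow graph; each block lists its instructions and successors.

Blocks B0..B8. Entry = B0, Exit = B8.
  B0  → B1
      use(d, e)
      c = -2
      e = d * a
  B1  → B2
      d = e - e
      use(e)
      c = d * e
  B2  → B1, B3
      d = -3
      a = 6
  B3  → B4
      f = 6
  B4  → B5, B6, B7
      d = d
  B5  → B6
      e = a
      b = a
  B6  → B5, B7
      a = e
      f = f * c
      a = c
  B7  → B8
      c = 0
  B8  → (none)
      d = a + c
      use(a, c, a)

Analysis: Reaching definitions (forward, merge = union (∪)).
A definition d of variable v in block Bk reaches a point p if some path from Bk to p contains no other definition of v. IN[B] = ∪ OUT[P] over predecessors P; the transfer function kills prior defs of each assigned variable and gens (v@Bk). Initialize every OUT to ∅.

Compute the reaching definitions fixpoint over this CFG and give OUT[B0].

Converged values:
  B0:  IN={}  OUT={c@B0, e@B0}
  B1:  IN={a@B2, c@B0, c@B1, d@B2, e@B0}  OUT={a@B2, c@B1, d@B1, e@B0}
  B2:  IN={a@B2, c@B1, d@B1, e@B0}  OUT={a@B2, c@B1, d@B2, e@B0}
  B3:  IN={a@B2, c@B1, d@B2, e@B0}  OUT={a@B2, c@B1, d@B2, e@B0, f@B3}
  B4:  IN={a@B2, c@B1, d@B2, e@B0, f@B3}  OUT={a@B2, c@B1, d@B4, e@B0, f@B3}
  B5:  IN={a@B2, a@B6, b@B5, c@B1, d@B4, e@B0, e@B5, f@B3, f@B6}  OUT={a@B2, a@B6, b@B5, c@B1, d@B4, e@B5, f@B3, f@B6}
  B6:  IN={a@B2, a@B6, b@B5, c@B1, d@B4, e@B0, e@B5, f@B3, f@B6}  OUT={a@B6, b@B5, c@B1, d@B4, e@B0, e@B5, f@B6}
  B7:  IN={a@B2, a@B6, b@B5, c@B1, d@B4, e@B0, e@B5, f@B3, f@B6}  OUT={a@B2, a@B6, b@B5, c@B7, d@B4, e@B0, e@B5, f@B3, f@B6}
  B8:  IN={a@B2, a@B6, b@B5, c@B7, d@B4, e@B0, e@B5, f@B3, f@B6}  OUT={a@B2, a@B6, b@B5, c@B7, d@B8, e@B0, e@B5, f@B3, f@B6}

B0 is the boundary node: IN[B0] = {}
Applying B0's transfer function to that IN value gives OUT[B0] (row B0 above).

Answer: {c@B0, e@B0}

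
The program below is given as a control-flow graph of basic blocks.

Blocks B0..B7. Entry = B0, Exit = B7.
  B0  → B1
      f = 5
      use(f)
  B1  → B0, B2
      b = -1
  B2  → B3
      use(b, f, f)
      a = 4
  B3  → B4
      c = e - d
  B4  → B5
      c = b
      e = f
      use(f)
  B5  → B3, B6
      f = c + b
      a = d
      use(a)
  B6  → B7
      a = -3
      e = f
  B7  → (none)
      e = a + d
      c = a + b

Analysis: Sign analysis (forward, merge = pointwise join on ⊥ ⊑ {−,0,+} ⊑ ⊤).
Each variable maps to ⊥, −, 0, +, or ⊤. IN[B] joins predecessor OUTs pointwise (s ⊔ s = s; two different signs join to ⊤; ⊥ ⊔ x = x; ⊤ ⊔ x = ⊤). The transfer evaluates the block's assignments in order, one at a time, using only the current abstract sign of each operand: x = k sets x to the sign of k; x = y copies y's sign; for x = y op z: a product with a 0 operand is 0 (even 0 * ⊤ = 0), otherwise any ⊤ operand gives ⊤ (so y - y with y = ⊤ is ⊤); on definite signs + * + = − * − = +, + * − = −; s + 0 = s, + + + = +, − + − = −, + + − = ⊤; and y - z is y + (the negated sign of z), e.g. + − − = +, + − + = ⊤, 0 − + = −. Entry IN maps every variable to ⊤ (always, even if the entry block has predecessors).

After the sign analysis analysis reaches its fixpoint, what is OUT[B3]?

Answer: {a: ⊤, b: -, c: ⊤, d: ⊤, e: ⊤, f: ⊤}

Working:
Per-block solution:
  B0:  IN=(all ⊤)  OUT={f:+; rest ⊤}
  B1:  IN={f:+; rest ⊤}  OUT={b:-, f:+; rest ⊤}
  B2:  IN={b:-, f:+; rest ⊤}  OUT={a:+, b:-, f:+; rest ⊤}
  B3:  IN={b:-; rest ⊤}  OUT={b:-; rest ⊤}
  B4:  IN={b:-; rest ⊤}  OUT={b:-, c:-; rest ⊤}
  B5:  IN={b:-, c:-; rest ⊤}  OUT={b:-, c:-, f:-; rest ⊤}
  B6:  IN={b:-, c:-, f:-; rest ⊤}  OUT={a:-, b:-, c:-, e:-, f:-; rest ⊤}
  B7:  IN={a:-, b:-, c:-, e:-, f:-; rest ⊤}  OUT={a:-, b:-, c:-, f:-; rest ⊤}

Merge at B3: IN[B3] = OUT[B2] ⊔ OUT[B5] = {a: ⊤, b: -, c: ⊤, d: ⊤, e: ⊤, f: ⊤}
Applying B3's transfer function to that IN value gives OUT[B3] (row B3 above).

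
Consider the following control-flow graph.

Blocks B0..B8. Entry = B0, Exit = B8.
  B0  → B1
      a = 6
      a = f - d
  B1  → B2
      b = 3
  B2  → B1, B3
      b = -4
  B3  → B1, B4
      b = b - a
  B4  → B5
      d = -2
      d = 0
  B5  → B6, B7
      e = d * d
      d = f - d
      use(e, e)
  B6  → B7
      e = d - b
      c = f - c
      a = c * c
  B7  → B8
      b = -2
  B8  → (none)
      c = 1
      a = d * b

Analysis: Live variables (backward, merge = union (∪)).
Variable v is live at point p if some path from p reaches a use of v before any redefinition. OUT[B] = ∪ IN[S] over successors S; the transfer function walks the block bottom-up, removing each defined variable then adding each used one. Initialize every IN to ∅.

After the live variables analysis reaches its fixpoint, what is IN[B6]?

Converged values:
  B0: | IN={c, d, f} | OUT={a, c, f}
  B1: | IN={a, c, f} | OUT={a, c, f}
  B2: | IN={a, c, f} | OUT={a, b, c, f}
  B3: | IN={a, b, c, f} | OUT={a, b, c, f}
  B4: | IN={b, c, f} | OUT={b, c, d, f}
  B5: | IN={b, c, d, f} | OUT={b, c, d, f}
  B6: | IN={b, c, d, f} | OUT={d}
  B7: | IN={d} | OUT={b, d}
  B8: | IN={b, d} | OUT={}

Merge at B6: OUT[B6] = IN[B7] = {d}
Applying B6's transfer function to that OUT value gives IN[B6] (row B6 above).

Answer: {b, c, d, f}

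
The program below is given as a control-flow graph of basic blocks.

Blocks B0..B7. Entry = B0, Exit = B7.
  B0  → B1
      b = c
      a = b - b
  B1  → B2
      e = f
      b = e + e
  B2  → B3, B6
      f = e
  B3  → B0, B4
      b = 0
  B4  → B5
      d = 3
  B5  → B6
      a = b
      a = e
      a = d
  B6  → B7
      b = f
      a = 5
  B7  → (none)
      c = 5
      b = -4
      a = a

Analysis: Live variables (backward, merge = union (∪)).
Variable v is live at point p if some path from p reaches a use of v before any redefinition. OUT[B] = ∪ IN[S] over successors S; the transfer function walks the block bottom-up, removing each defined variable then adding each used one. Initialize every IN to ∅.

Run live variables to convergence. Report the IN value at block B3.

Answer: {c, e, f}

Working:
Per-block solution:
  B0:  IN={c, f}  OUT={c, f}
  B1:  IN={c, f}  OUT={c, e}
  B2:  IN={c, e}  OUT={c, e, f}
  B3:  IN={c, e, f}  OUT={b, c, e, f}
  B4:  IN={b, e, f}  OUT={b, d, e, f}
  B5:  IN={b, d, e, f}  OUT={f}
  B6:  IN={f}  OUT={a}
  B7:  IN={a}  OUT={}

Merge at B3: OUT[B3] = IN[B0] ⊔ IN[B4] = {b, c, e, f}
Applying B3's transfer function to that OUT value gives IN[B3] (row B3 above).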